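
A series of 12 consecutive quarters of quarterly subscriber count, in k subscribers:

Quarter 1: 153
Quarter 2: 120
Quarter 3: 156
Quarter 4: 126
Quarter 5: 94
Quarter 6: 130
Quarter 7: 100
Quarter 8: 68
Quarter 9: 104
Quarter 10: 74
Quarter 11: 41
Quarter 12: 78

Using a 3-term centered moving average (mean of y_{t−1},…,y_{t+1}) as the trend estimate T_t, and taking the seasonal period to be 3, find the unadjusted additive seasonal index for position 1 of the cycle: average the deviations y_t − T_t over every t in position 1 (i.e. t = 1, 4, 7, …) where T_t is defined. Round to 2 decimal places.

Season position 1 occurs at t = 4, 7, 10 (where T_t is defined).
t=4: T_4 = 125.3333; y_4 − T_4 = 126 − 125.3333 = 0.6667
t=7: T_7 = 99.3333; y_7 − T_7 = 100 − 99.3333 = 0.6667
t=10: T_10 = 73.0000; y_10 − T_10 = 74 − 73.0000 = 1.0000
Mean deviation: (0.6667 + 0.6667 + 1.0000) / 3 = 0.78

0.78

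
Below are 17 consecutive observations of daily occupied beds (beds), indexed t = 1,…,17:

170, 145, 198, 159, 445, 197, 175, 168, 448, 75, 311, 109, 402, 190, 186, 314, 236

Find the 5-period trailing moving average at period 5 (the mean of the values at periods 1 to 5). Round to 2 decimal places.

223.40

Sum of periods 1–5: 170 + 145 + 198 + 159 + 445 = 1117
Divide by 5: 1117 / 5 = 223.40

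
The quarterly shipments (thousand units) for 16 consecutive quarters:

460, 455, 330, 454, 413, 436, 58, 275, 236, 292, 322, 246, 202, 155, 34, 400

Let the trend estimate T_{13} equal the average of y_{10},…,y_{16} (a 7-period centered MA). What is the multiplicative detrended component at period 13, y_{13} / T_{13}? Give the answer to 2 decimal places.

Trend T_13 = (292 + 322 + 246 + 202 + 155 + 34 + 400) / 7 = 1651/7 = 235.8571
Ratio to trend: 202 / 235.8571 = 0.86

0.86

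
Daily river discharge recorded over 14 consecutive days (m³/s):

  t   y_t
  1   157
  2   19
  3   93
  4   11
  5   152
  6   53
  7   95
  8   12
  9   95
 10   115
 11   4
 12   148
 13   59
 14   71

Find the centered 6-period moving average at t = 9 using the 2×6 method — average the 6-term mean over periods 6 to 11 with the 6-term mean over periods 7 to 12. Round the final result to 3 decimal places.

Sum over 6–11: 53 + 95 + 12 + 95 + 115 + 4 = 374
Sum over 7–12: 95 + 12 + 95 + 115 + 4 + 148 = 469
CMA at t=9 = (374 + 469) / (2·6) = 843 / 12 = 70.250

70.250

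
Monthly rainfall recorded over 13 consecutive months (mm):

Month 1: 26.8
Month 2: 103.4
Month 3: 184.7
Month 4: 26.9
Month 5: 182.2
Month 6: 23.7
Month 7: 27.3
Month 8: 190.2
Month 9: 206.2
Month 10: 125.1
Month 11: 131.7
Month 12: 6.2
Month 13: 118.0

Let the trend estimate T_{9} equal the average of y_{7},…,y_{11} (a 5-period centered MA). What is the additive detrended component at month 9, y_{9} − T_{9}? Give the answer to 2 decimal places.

Trend T_9 = (27.3 + 190.2 + 206.2 + 125.1 + 131.7) / 5 = 680.5/5 = 136.1000
Detrended value: 206.2 − 136.1000 = 70.10

70.10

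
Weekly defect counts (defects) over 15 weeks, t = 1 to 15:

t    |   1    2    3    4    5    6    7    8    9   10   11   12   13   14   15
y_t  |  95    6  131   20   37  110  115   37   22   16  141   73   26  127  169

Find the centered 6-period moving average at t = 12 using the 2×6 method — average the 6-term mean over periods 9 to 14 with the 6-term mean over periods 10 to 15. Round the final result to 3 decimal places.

79.750

Sum over 9–14: 22 + 16 + 141 + 73 + 26 + 127 = 405
Sum over 10–15: 16 + 141 + 73 + 26 + 127 + 169 = 552
CMA at t=12 = (405 + 552) / (2·6) = 957 / 12 = 79.750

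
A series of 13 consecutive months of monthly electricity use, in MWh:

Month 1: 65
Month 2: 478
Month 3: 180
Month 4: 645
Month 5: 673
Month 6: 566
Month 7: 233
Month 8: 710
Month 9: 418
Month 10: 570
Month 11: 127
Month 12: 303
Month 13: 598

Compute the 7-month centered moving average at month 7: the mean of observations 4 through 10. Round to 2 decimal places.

Sum of periods 4–10: 645 + 673 + 566 + 233 + 710 + 418 + 570 = 3815
Divide by 7: 3815 / 7 = 545.00

545.00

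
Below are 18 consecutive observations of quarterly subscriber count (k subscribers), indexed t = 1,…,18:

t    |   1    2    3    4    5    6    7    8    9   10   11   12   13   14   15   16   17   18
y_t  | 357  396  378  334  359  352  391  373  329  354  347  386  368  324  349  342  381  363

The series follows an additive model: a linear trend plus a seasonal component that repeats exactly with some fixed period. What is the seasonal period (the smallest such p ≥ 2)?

5

First differences y_{t+1} − y_t: 39, -18, -44, 25, -7, 39, -18, -44, 25, -7, 39, -18, …
The difference pattern repeats every 5 terms and not for any smaller step, so p = 5.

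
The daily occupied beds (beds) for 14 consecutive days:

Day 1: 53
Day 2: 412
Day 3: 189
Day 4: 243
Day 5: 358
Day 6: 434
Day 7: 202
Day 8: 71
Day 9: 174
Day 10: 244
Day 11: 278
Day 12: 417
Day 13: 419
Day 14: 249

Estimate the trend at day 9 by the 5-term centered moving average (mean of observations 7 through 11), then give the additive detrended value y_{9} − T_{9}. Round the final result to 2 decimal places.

Trend T_9 = (202 + 71 + 174 + 244 + 278) / 5 = 969/5 = 193.8000
Detrended value: 174 − 193.8000 = -19.80

-19.80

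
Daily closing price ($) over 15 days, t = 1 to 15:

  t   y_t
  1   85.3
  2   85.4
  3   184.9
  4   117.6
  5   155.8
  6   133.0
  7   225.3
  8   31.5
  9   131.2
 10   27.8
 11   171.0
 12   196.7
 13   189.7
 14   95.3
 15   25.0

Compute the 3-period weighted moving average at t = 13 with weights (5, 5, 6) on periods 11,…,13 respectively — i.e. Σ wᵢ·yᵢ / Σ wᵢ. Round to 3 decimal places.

186.044

Weighted sum: 5·171.0 + 5·196.7 + 6·189.7 = 855.0 + 983.5 + 1138.2 = 2976.7
Weight total: 5 + 5 + 6 = 16
WMA = 2976.7 / 16 = 186.044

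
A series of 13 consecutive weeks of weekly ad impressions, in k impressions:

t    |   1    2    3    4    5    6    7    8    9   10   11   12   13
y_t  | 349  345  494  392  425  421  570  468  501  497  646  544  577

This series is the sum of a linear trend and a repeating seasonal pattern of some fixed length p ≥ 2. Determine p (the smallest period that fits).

First differences y_{t+1} − y_t: -4, 149, -102, 33, -4, 149, -102, 33, -4, 149, …
The difference pattern repeats every 4 terms and not for any smaller step, so p = 4.

4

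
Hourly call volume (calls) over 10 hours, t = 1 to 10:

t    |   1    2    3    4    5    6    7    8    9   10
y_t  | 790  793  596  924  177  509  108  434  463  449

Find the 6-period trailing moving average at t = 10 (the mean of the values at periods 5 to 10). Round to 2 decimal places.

Sum of periods 5–10: 177 + 509 + 108 + 434 + 463 + 449 = 2140
Divide by 6: 2140 / 6 = 356.67

356.67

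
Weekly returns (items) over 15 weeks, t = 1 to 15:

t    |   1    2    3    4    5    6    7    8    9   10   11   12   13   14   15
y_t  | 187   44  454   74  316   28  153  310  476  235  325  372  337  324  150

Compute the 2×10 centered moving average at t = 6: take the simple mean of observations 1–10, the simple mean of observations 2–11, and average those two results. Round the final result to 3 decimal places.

Sum over 1–10: 187 + 44 + 454 + 74 + 316 + 28 + 153 + 310 + 476 + 235 = 2277
Sum over 2–11: 44 + 454 + 74 + 316 + 28 + 153 + 310 + 476 + 235 + 325 = 2415
CMA at t=6 = (2277 + 2415) / (2·10) = 4692 / 20 = 234.600

234.600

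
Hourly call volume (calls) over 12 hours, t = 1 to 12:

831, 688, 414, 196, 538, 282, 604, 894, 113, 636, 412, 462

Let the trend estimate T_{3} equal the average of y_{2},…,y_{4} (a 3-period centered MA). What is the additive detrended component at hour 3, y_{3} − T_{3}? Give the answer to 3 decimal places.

Trend T_3 = (688 + 414 + 196) / 3 = 1298/3 = 432.66667
Detrended value: 414 − 432.66667 = -18.667

-18.667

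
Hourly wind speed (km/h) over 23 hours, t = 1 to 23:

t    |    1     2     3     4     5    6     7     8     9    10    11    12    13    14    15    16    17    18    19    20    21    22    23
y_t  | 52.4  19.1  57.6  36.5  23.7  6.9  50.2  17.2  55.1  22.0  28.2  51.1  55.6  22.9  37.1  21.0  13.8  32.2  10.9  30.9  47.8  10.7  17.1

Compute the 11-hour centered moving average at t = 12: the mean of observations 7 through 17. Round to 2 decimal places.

Sum of periods 7–17: 50.2 + 17.2 + 55.1 + 22.0 + 28.2 + 51.1 + 55.6 + 22.9 + 37.1 + 21.0 + 13.8 = 374.2
Divide by 11: 374.2 / 11 = 34.02

34.02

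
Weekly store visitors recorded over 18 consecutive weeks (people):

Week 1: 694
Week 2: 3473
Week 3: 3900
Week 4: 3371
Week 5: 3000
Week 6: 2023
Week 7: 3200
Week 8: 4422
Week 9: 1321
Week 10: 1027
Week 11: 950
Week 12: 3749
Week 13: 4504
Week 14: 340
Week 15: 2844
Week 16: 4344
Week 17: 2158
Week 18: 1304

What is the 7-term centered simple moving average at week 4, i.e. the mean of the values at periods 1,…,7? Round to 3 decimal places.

2808.714

Sum of periods 1–7: 694 + 3473 + 3900 + 3371 + 3000 + 2023 + 3200 = 19661
Divide by 7: 19661 / 7 = 2808.714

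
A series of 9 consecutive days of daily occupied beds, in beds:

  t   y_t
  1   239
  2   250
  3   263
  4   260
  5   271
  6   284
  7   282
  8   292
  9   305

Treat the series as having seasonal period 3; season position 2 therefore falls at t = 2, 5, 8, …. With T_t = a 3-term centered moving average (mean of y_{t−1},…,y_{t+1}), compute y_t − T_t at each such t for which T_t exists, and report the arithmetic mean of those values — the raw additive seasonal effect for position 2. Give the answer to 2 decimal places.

Season position 2 occurs at t = 2, 5, 8 (where T_t is defined).
t=2: T_2 = 250.6667; y_2 − T_2 = 250 − 250.6667 = -0.6667
t=5: T_5 = 271.6667; y_5 − T_5 = 271 − 271.6667 = -0.6667
t=8: T_8 = 293.0000; y_8 − T_8 = 292 − 293.0000 = -1.0000
Mean deviation: (-0.6667 + -0.6667 + -1.0000) / 3 = -0.78

-0.78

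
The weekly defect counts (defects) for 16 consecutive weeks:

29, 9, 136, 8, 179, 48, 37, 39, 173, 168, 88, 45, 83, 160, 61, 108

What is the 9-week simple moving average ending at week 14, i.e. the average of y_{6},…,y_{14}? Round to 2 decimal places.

93.44

Sum of periods 6–14: 48 + 37 + 39 + 173 + 168 + 88 + 45 + 83 + 160 = 841
Divide by 9: 841 / 9 = 93.44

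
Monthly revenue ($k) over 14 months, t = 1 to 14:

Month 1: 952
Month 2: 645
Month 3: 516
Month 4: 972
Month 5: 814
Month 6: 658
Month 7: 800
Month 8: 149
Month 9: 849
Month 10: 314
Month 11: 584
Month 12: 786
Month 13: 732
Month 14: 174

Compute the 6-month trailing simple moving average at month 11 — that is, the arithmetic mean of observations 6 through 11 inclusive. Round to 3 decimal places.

559.000

Sum of periods 6–11: 658 + 800 + 149 + 849 + 314 + 584 = 3354
Divide by 6: 3354 / 6 = 559.000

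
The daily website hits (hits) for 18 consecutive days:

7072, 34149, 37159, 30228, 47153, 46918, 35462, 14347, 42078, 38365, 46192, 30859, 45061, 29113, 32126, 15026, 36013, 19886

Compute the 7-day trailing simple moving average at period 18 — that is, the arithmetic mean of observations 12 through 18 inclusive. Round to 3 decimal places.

29726.286

Sum of periods 12–18: 30859 + 45061 + 29113 + 32126 + 15026 + 36013 + 19886 = 208084
Divide by 7: 208084 / 7 = 29726.286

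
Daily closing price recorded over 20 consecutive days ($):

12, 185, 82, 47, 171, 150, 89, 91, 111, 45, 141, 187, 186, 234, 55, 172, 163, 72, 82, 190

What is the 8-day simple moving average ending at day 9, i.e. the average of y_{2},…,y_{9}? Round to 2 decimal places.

Sum of periods 2–9: 185 + 82 + 47 + 171 + 150 + 89 + 91 + 111 = 926
Divide by 8: 926 / 8 = 115.75

115.75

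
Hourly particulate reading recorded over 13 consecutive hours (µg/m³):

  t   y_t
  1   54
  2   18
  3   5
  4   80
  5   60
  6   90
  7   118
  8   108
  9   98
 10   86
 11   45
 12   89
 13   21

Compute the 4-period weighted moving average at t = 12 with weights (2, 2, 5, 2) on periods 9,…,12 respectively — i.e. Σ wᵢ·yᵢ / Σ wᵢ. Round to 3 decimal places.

70.091

Weighted sum: 2·98 + 2·86 + 5·45 + 2·89 = 196 + 172 + 225 + 178 = 771
Weight total: 2 + 2 + 5 + 2 = 11
WMA = 771 / 11 = 70.091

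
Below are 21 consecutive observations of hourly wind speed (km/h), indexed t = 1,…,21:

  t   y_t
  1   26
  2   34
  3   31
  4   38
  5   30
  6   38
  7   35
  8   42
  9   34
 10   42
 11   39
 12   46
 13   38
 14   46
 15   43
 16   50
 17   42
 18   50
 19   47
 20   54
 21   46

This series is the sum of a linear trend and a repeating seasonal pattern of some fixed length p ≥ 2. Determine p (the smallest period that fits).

4

First differences y_{t+1} − y_t: 8, -3, 7, -8, 8, -3, 7, -8, 8, -3, …
The difference pattern repeats every 4 terms and not for any smaller step, so p = 4.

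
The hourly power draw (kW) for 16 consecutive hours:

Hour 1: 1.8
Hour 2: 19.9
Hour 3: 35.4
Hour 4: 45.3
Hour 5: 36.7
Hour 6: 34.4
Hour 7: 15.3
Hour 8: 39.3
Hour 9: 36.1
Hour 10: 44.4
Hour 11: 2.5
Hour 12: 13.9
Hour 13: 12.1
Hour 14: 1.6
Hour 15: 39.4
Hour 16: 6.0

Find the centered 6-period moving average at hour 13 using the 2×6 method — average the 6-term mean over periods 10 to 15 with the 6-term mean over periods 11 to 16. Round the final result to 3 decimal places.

15.783

Sum over 10–15: 44.4 + 2.5 + 13.9 + 12.1 + 1.6 + 39.4 = 113.9
Sum over 11–16: 2.5 + 13.9 + 12.1 + 1.6 + 39.4 + 6.0 = 75.5
CMA at t=13 = (113.9 + 75.5) / (2·6) = 189.4 / 12 = 15.783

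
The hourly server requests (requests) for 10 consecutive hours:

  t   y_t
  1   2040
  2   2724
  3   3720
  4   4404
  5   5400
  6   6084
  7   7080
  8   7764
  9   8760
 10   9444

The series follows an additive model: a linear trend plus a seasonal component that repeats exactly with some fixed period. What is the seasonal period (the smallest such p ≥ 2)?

2

First differences y_{t+1} − y_t: 684, 996, 684, 996, 684, 996, …
The difference pattern repeats every 2 terms and not for any smaller step, so p = 2.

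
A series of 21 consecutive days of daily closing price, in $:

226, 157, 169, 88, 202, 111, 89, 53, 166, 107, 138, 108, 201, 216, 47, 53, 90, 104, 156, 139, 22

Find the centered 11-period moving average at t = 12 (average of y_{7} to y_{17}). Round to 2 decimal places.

Sum of periods 7–17: 89 + 53 + 166 + 107 + 138 + 108 + 201 + 216 + 47 + 53 + 90 = 1268
Divide by 11: 1268 / 11 = 115.27

115.27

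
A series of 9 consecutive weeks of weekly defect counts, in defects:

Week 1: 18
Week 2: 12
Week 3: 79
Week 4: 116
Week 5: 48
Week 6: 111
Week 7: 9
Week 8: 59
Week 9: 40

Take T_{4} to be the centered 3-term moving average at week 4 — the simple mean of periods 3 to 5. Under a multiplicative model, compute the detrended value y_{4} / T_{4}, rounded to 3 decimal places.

Trend T_4 = (79 + 116 + 48) / 3 = 243/3 = 81.00000
Ratio to trend: 116 / 81.00000 = 1.432

1.432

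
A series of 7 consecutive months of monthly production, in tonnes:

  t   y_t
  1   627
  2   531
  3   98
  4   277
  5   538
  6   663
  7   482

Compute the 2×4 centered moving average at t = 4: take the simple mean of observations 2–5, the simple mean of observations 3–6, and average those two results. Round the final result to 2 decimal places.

377.50

Sum over 2–5: 531 + 98 + 277 + 538 = 1444
Sum over 3–6: 98 + 277 + 538 + 663 = 1576
CMA at t=4 = (1444 + 1576) / (2·4) = 3020 / 8 = 377.50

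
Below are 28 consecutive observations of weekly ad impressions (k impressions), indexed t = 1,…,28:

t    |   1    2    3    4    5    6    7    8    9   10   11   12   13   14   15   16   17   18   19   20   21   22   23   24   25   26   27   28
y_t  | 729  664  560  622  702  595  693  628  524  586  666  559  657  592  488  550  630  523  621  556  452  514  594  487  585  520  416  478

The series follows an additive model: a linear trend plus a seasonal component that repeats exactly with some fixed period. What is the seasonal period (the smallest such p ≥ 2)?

First differences y_{t+1} − y_t: -65, -104, 62, 80, -107, 98, -65, -104, 62, 80, -107, 98, -65, -104, …
The difference pattern repeats every 6 terms and not for any smaller step, so p = 6.

6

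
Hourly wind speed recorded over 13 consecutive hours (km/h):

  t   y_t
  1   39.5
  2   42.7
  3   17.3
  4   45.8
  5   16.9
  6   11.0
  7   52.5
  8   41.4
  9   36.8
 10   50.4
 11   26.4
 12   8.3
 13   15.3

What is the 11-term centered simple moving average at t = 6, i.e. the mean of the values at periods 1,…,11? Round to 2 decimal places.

34.61

Sum of periods 1–11: 39.5 + 42.7 + 17.3 + 45.8 + 16.9 + 11.0 + 52.5 + 41.4 + 36.8 + 50.4 + 26.4 = 380.7
Divide by 11: 380.7 / 11 = 34.61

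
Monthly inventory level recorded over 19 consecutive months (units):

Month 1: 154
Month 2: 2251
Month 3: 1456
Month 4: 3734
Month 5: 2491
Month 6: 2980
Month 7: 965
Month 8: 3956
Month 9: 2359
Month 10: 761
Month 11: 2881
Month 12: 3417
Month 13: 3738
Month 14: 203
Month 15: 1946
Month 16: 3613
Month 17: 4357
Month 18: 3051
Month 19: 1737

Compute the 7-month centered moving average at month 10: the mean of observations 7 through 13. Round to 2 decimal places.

Sum of periods 7–13: 965 + 3956 + 2359 + 761 + 2881 + 3417 + 3738 = 18077
Divide by 7: 18077 / 7 = 2582.43

2582.43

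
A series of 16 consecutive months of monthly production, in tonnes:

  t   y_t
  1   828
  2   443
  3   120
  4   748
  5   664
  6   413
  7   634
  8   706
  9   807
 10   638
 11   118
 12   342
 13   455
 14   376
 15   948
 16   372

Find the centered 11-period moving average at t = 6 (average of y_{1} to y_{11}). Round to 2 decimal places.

Sum of periods 1–11: 828 + 443 + 120 + 748 + 664 + 413 + 634 + 706 + 807 + 638 + 118 = 6119
Divide by 11: 6119 / 11 = 556.27

556.27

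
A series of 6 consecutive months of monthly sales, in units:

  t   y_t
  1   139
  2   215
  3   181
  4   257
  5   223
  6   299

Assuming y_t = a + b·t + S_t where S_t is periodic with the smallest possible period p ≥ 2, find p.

2

First differences y_{t+1} − y_t: 76, -34, 76, -34, 76, …
The difference pattern repeats every 2 terms and not for any smaller step, so p = 2.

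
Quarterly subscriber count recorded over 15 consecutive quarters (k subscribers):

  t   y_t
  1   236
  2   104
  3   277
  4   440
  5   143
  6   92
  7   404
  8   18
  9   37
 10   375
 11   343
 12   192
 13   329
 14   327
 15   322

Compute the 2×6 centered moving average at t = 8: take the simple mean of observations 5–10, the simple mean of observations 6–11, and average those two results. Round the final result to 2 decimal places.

194.83

Sum over 5–10: 143 + 92 + 404 + 18 + 37 + 375 = 1069
Sum over 6–11: 92 + 404 + 18 + 37 + 375 + 343 = 1269
CMA at t=8 = (1069 + 1269) / (2·6) = 2338 / 12 = 194.83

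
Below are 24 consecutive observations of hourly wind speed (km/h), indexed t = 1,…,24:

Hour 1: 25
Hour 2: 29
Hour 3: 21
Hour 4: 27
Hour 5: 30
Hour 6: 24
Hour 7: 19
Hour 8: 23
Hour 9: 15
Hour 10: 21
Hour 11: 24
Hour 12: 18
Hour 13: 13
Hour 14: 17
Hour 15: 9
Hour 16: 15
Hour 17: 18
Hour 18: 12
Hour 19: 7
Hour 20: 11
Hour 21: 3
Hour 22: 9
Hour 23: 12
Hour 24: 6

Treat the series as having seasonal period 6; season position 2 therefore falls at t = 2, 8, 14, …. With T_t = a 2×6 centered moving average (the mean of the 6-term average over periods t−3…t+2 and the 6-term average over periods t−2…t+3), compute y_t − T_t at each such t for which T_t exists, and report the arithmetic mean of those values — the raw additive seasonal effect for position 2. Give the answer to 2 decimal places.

Season position 2 occurs at t = 8, 14, 20 (where T_t is defined).
t=8: T_8 = 21.5000; y_8 − T_8 = 23 − 21.5000 = 1.5000
t=14: T_14 = 15.5000; y_14 − T_14 = 17 − 15.5000 = 1.5000
t=20: T_20 = 9.5000; y_20 − T_20 = 11 − 9.5000 = 1.5000
Mean deviation: (1.5000 + 1.5000 + 1.5000) / 3 = 1.50

1.50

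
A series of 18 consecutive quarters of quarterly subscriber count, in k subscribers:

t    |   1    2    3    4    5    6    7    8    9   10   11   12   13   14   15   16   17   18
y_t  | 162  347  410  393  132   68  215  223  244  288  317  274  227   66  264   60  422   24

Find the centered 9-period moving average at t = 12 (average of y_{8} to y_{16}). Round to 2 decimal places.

218.11

Sum of periods 8–16: 223 + 244 + 288 + 317 + 274 + 227 + 66 + 264 + 60 = 1963
Divide by 9: 1963 / 9 = 218.11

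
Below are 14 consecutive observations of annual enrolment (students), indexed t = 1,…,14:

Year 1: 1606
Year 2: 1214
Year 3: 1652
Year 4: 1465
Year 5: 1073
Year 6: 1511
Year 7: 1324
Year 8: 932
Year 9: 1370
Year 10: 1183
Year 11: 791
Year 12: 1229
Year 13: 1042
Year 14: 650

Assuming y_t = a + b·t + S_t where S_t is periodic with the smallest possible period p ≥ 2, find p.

3

First differences y_{t+1} − y_t: -392, 438, -187, -392, 438, -187, -392, 438, …
The difference pattern repeats every 3 terms and not for any smaller step, so p = 3.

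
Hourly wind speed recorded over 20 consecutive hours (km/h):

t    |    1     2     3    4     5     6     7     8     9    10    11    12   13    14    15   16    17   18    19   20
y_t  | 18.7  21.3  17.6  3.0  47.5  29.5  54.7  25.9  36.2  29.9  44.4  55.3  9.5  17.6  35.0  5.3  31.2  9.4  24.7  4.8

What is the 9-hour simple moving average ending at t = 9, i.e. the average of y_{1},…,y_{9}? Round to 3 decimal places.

28.267

Sum of periods 1–9: 18.7 + 21.3 + 17.6 + 3.0 + 47.5 + 29.5 + 54.7 + 25.9 + 36.2 = 254.4
Divide by 9: 254.4 / 9 = 28.267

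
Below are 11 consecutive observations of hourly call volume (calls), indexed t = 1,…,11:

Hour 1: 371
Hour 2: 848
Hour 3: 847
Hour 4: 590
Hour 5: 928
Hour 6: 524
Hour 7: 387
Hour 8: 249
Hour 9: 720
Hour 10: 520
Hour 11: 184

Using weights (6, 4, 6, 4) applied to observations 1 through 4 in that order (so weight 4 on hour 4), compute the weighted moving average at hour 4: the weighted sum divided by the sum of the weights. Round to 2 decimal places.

Weighted sum: 6·371 + 4·848 + 6·847 + 4·590 = 2226 + 3392 + 5082 + 2360 = 13060
Weight total: 6 + 4 + 6 + 4 = 20
WMA = 13060 / 20 = 653.00

653.00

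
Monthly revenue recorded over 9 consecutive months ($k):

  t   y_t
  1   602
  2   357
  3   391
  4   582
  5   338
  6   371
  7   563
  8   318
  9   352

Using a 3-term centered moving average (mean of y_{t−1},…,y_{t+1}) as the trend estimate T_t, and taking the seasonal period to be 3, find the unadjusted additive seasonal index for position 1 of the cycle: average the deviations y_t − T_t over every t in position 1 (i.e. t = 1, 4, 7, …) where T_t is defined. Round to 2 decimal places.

145.33

Season position 1 occurs at t = 4, 7 (where T_t is defined).
t=4: T_4 = 437.0000; y_4 − T_4 = 582 − 437.0000 = 145.0000
t=7: T_7 = 417.3333; y_7 − T_7 = 563 − 417.3333 = 145.6667
Mean deviation: (145.0000 + 145.6667) / 2 = 145.33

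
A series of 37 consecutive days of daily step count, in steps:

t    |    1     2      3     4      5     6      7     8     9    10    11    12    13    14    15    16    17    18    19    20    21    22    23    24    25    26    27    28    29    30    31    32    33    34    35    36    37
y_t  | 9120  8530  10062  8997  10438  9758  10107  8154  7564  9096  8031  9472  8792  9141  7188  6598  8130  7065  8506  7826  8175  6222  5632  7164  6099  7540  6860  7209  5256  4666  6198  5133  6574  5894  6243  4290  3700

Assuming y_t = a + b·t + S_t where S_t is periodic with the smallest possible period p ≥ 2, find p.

First differences y_{t+1} − y_t: -590, 1532, -1065, 1441, -680, 349, -1953, -590, 1532, -1065, 1441, -680, 349, -1953, -590, 1532, …
The difference pattern repeats every 7 terms and not for any smaller step, so p = 7.

7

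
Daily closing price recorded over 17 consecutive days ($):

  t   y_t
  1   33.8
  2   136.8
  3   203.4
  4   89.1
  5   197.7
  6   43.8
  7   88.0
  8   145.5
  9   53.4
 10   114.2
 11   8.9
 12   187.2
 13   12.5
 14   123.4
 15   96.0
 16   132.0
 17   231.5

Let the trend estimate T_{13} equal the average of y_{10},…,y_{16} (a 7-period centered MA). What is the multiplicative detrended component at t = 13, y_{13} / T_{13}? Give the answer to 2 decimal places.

0.13

Trend T_13 = (114.2 + 8.9 + 187.2 + 12.5 + 123.4 + 96.0 + 132.0) / 7 = 674.2/7 = 96.3143
Ratio to trend: 12.5 / 96.3143 = 0.13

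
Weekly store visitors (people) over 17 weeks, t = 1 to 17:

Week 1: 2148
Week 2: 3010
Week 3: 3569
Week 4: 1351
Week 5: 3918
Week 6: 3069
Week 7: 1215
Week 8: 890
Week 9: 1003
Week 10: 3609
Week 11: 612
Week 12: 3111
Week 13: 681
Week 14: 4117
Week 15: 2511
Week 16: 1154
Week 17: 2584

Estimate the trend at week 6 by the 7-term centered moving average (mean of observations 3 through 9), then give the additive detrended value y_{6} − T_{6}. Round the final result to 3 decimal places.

924.000

Trend T_6 = (3569 + 1351 + 3918 + 3069 + 1215 + 890 + 1003) / 7 = 15015/7 = 2145.00000
Detrended value: 3069 − 2145.00000 = 924.000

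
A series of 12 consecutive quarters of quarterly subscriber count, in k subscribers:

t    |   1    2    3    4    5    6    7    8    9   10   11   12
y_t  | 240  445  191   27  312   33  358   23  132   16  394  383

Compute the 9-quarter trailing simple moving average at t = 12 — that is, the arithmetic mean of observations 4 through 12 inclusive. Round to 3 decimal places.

Sum of periods 4–12: 27 + 312 + 33 + 358 + 23 + 132 + 16 + 394 + 383 = 1678
Divide by 9: 1678 / 9 = 186.444

186.444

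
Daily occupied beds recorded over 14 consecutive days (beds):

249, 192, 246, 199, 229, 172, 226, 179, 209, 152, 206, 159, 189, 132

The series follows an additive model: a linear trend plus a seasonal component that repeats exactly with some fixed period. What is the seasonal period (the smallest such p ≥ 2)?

4

First differences y_{t+1} − y_t: -57, 54, -47, 30, -57, 54, -47, 30, -57, 54, …
The difference pattern repeats every 4 terms and not for any smaller step, so p = 4.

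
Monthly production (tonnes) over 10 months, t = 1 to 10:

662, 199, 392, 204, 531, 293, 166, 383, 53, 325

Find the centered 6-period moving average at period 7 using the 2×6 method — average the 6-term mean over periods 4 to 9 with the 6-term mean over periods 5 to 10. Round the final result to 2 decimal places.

Sum over 4–9: 204 + 531 + 293 + 166 + 383 + 53 = 1630
Sum over 5–10: 531 + 293 + 166 + 383 + 53 + 325 = 1751
CMA at t=7 = (1630 + 1751) / (2·6) = 3381 / 12 = 281.75

281.75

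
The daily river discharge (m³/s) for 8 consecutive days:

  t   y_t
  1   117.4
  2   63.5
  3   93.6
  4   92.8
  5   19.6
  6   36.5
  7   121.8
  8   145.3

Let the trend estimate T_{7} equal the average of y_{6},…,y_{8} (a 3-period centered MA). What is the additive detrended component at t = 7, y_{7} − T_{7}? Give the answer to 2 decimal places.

Trend T_7 = (36.5 + 121.8 + 145.3) / 3 = 303.6/3 = 101.2000
Detrended value: 121.8 − 101.2000 = 20.60

20.60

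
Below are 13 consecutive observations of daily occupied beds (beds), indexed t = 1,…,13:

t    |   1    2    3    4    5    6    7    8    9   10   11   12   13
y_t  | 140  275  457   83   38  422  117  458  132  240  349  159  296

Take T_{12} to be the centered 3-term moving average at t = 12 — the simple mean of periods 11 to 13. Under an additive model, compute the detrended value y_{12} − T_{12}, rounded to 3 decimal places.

Trend T_12 = (349 + 159 + 296) / 3 = 804/3 = 268.00000
Detrended value: 159 − 268.00000 = -109.000

-109.000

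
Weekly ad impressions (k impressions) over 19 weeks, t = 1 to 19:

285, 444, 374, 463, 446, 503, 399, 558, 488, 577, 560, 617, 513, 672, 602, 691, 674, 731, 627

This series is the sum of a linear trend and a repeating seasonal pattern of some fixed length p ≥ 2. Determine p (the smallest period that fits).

First differences y_{t+1} − y_t: 159, -70, 89, -17, 57, -104, 159, -70, 89, -17, 57, -104, 159, -70, …
The difference pattern repeats every 6 terms and not for any smaller step, so p = 6.

6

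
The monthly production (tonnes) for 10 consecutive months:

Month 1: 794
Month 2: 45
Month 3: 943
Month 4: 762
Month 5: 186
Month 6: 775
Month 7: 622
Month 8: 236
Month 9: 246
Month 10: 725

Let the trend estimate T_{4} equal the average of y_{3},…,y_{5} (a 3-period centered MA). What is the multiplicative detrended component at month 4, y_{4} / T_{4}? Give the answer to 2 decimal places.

1.21

Trend T_4 = (943 + 762 + 186) / 3 = 1891/3 = 630.3333
Ratio to trend: 762 / 630.3333 = 1.21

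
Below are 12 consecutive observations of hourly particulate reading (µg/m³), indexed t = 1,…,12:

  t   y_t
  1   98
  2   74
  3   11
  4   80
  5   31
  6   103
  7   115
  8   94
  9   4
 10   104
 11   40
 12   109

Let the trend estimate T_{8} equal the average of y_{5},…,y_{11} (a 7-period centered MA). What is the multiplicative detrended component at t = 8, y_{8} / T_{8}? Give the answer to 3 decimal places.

1.340

Trend T_8 = (31 + 103 + 115 + 94 + 4 + 104 + 40) / 7 = 491/7 = 70.14286
Ratio to trend: 94 / 70.14286 = 1.340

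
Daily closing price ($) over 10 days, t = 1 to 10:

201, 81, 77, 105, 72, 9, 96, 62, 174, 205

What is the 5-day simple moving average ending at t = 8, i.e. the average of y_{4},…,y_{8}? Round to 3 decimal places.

Sum of periods 4–8: 105 + 72 + 9 + 96 + 62 = 344
Divide by 5: 344 / 5 = 68.800

68.800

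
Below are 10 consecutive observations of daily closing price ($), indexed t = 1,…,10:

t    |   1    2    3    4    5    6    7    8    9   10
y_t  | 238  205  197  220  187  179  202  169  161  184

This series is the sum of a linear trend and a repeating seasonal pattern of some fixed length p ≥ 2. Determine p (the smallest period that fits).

3

First differences y_{t+1} − y_t: -33, -8, 23, -33, -8, 23, -33, -8, …
The difference pattern repeats every 3 terms and not for any smaller step, so p = 3.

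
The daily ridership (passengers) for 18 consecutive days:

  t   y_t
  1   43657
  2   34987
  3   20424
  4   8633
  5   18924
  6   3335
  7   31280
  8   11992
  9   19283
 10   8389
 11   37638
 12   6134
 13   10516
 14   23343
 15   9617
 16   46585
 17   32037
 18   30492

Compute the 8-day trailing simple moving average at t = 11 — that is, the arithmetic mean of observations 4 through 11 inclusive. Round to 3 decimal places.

17434.250

Sum of periods 4–11: 8633 + 18924 + 3335 + 31280 + 11992 + 19283 + 8389 + 37638 = 139474
Divide by 8: 139474 / 8 = 17434.250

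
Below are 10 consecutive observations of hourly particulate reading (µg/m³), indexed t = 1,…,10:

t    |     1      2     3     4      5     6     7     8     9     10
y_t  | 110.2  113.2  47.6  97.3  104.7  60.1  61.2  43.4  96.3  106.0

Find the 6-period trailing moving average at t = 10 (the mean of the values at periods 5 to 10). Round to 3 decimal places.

Sum of periods 5–10: 104.7 + 60.1 + 61.2 + 43.4 + 96.3 + 106.0 = 471.7
Divide by 6: 471.7 / 6 = 78.617

78.617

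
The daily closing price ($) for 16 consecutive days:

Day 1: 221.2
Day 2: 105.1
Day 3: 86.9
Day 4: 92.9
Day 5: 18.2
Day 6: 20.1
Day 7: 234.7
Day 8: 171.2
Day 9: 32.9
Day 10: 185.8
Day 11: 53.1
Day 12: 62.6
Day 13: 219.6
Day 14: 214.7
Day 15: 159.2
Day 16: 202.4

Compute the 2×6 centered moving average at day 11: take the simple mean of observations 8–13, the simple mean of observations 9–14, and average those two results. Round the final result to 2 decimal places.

Sum over 8–13: 171.2 + 32.9 + 185.8 + 53.1 + 62.6 + 219.6 = 725.2
Sum over 9–14: 32.9 + 185.8 + 53.1 + 62.6 + 219.6 + 214.7 = 768.7
CMA at t=11 = (725.2 + 768.7) / (2·6) = 1493.9 / 12 = 124.49

124.49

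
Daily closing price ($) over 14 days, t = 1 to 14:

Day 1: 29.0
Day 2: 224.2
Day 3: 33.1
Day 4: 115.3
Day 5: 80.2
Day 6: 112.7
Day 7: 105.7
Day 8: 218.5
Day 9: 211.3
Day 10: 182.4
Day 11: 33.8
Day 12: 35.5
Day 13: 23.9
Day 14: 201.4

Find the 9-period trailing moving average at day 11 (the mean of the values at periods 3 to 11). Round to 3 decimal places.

121.444

Sum of periods 3–11: 33.1 + 115.3 + 80.2 + 112.7 + 105.7 + 218.5 + 211.3 + 182.4 + 33.8 = 1093.0
Divide by 9: 1093.0 / 9 = 121.444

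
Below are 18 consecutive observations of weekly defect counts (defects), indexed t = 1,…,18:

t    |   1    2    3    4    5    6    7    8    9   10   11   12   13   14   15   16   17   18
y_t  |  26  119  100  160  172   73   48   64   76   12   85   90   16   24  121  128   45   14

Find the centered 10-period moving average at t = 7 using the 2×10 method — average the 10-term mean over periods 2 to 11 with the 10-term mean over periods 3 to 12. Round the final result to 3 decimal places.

89.450

Sum over 2–11: 119 + 100 + 160 + 172 + 73 + 48 + 64 + 76 + 12 + 85 = 909
Sum over 3–12: 100 + 160 + 172 + 73 + 48 + 64 + 76 + 12 + 85 + 90 = 880
CMA at t=7 = (909 + 880) / (2·10) = 1789 / 20 = 89.450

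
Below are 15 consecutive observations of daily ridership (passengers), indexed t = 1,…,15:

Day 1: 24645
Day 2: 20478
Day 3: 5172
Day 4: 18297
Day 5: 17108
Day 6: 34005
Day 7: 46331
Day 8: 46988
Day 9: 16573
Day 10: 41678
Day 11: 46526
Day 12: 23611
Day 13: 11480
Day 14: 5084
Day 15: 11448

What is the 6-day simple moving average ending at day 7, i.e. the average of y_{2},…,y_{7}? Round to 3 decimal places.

23565.167

Sum of periods 2–7: 20478 + 5172 + 18297 + 17108 + 34005 + 46331 = 141391
Divide by 6: 141391 / 6 = 23565.167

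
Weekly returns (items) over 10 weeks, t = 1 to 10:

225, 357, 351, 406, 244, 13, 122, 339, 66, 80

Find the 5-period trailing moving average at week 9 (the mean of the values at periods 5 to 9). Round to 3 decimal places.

Sum of periods 5–9: 244 + 13 + 122 + 339 + 66 = 784
Divide by 5: 784 / 5 = 156.800

156.800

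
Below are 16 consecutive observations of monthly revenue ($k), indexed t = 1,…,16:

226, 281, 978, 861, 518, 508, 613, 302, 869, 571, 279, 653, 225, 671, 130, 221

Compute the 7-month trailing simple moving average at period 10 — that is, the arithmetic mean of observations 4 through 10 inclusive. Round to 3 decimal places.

Sum of periods 4–10: 861 + 518 + 508 + 613 + 302 + 869 + 571 = 4242
Divide by 7: 4242 / 7 = 606.000

606.000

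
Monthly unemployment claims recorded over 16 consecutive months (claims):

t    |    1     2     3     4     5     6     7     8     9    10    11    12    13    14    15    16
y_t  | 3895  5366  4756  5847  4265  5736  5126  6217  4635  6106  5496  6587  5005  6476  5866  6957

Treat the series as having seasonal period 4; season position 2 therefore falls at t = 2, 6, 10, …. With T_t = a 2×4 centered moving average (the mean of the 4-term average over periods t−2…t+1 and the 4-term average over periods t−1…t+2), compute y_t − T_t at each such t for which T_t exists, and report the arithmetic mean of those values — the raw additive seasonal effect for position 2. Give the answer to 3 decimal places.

446.250

Season position 2 occurs at t = 6, 10, 14 (where T_t is defined).
t=6: T_6 = 5289.75000; y_6 − T_6 = 5736 − 5289.75000 = 446.25000
t=10: T_10 = 5659.75000; y_10 − T_10 = 6106 − 5659.75000 = 446.25000
t=14: T_14 = 6029.75000; y_14 − T_14 = 6476 − 6029.75000 = 446.25000
Mean deviation: (446.25000 + 446.25000 + 446.25000) / 3 = 446.250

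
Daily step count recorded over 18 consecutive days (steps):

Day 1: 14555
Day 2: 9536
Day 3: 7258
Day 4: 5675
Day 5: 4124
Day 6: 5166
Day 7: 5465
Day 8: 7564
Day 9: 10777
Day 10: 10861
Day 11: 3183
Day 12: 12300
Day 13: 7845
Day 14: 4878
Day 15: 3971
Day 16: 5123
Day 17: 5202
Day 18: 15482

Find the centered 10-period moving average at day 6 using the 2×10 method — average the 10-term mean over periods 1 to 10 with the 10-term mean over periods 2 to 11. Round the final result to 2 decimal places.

7529.50

Sum over 1–10: 14555 + 9536 + 7258 + 5675 + 4124 + 5166 + 5465 + 7564 + 10777 + 10861 = 80981
Sum over 2–11: 9536 + 7258 + 5675 + 4124 + 5166 + 5465 + 7564 + 10777 + 10861 + 3183 = 69609
CMA at t=6 = (80981 + 69609) / (2·10) = 150590 / 20 = 7529.50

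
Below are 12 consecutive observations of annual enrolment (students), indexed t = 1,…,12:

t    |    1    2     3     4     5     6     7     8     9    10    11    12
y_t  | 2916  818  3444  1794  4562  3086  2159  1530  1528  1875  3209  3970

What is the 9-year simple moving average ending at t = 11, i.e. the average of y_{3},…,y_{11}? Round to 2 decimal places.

Sum of periods 3–11: 3444 + 1794 + 4562 + 3086 + 2159 + 1530 + 1528 + 1875 + 3209 = 23187
Divide by 9: 23187 / 9 = 2576.33

2576.33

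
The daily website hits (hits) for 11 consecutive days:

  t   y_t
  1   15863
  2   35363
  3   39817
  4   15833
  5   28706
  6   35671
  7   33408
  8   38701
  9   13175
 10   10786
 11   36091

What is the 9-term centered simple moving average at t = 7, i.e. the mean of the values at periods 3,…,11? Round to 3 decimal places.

28020.889

Sum of periods 3–11: 39817 + 15833 + 28706 + 35671 + 33408 + 38701 + 13175 + 10786 + 36091 = 252188
Divide by 9: 252188 / 9 = 28020.889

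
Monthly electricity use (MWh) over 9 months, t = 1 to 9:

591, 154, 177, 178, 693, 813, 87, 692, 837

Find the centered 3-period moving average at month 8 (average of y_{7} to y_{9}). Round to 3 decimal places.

538.667

Sum of periods 7–9: 87 + 692 + 837 = 1616
Divide by 3: 1616 / 3 = 538.667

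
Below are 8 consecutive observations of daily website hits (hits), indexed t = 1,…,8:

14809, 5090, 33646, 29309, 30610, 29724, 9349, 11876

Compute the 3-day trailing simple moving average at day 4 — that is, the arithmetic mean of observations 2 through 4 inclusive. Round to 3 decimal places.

22681.667

Sum of periods 2–4: 5090 + 33646 + 29309 = 68045
Divide by 3: 68045 / 3 = 22681.667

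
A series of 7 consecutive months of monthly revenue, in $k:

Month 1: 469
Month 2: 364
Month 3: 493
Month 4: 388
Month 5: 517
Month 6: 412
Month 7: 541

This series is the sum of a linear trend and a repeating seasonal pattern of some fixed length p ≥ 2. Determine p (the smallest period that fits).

2

First differences y_{t+1} − y_t: -105, 129, -105, 129, -105, 129, …
The difference pattern repeats every 2 terms and not for any smaller step, so p = 2.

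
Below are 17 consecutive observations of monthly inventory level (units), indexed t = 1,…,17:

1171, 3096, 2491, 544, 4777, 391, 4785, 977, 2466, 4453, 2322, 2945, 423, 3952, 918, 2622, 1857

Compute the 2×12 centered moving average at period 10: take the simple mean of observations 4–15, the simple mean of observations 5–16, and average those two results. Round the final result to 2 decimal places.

2499.33

Sum over 4–15: 544 + 4777 + 391 + 4785 + 977 + 2466 + 4453 + 2322 + 2945 + 423 + 3952 + 918 = 28953
Sum over 5–16: 4777 + 391 + 4785 + 977 + 2466 + 4453 + 2322 + 2945 + 423 + 3952 + 918 + 2622 = 31031
CMA at t=10 = (28953 + 31031) / (2·12) = 59984 / 24 = 2499.33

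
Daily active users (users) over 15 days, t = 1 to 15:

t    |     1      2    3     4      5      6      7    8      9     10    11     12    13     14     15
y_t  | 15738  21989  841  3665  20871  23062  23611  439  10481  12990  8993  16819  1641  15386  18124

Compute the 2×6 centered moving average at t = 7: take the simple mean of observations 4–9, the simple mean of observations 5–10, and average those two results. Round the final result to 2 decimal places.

14465.25

Sum over 4–9: 3665 + 20871 + 23062 + 23611 + 439 + 10481 = 82129
Sum over 5–10: 20871 + 23062 + 23611 + 439 + 10481 + 12990 = 91454
CMA at t=7 = (82129 + 91454) / (2·6) = 173583 / 12 = 14465.25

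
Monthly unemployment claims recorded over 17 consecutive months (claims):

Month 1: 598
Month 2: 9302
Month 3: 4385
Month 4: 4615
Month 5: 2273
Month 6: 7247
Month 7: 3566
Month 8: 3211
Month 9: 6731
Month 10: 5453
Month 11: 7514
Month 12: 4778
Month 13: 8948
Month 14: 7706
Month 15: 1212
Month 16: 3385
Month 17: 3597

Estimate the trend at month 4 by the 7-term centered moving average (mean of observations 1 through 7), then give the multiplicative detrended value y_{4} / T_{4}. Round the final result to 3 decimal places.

Trend T_4 = (598 + 9302 + 4385 + 4615 + 2273 + 7247 + 3566) / 7 = 31986/7 = 4569.42857
Ratio to trend: 4615 / 4569.42857 = 1.010

1.010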